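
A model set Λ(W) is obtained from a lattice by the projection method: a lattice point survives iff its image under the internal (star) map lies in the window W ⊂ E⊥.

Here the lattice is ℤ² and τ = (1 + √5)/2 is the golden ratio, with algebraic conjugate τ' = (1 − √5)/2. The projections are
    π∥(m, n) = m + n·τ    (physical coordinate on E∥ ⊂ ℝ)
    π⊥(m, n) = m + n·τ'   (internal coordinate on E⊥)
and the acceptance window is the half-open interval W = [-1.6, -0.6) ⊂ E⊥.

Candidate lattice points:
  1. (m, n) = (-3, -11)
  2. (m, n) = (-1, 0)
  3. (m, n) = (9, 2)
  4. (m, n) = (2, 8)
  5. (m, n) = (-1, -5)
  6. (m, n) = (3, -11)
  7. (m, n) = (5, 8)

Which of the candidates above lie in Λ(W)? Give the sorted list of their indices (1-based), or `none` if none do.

Numerically τ ≈ 1.61803 and τ' = −1/τ ≈ -0.61803.
[1] lift (-3,-11): star map gives 3.79837; window check -1.6 ≤ 3.79837 < -0.6 is false → out
[2] lift (-1,0): star map gives -1.00000; window check -1.6 ≤ -1.00000 < -0.6 is true → IN Λ
[3] lift (9,2): star map gives 7.76393; window check -1.6 ≤ 7.76393 < -0.6 is false → out
[4] lift (2,8): star map gives -2.94427; window check -1.6 ≤ -2.94427 < -0.6 is false → out
[5] lift (-1,-5): star map gives 2.09017; window check -1.6 ≤ 2.09017 < -0.6 is false → out
[6] lift (3,-11): star map gives 9.79837; window check -1.6 ≤ 9.79837 < -0.6 is false → out
[7] lift (5,8): star map gives 0.05573; window check -1.6 ≤ 0.05573 < -0.6 is false → out

2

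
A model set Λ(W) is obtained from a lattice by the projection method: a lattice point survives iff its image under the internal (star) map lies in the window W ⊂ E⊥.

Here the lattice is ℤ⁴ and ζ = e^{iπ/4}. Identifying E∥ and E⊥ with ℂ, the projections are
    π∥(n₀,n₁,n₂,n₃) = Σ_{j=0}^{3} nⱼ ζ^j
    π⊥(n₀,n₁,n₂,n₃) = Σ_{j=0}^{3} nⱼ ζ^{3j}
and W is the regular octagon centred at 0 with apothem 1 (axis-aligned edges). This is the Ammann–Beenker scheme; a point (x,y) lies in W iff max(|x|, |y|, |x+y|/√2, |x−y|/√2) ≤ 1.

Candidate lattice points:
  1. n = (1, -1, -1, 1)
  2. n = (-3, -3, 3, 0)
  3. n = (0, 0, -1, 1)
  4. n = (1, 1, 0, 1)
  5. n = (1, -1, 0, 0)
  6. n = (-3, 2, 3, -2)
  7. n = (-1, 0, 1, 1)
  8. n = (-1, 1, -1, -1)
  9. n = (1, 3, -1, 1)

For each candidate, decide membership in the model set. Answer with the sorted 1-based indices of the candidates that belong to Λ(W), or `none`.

With ζ = e^{iπ/4} the internal vectors are ζ^0,ζ^3,ζ^6,ζ^9.
candidate 1: n = (1, -1, -1, 1) → π⊥ ≈ (+2.41421, +1.00000); max(|x|,|y|,|x±y|/√2) = 2.41421 > 1 ⇒ ∉ W
candidate 2: n = (-3, -3, 3, 0) → π⊥ ≈ (-0.87868, -5.12132); max(|x|,|y|,|x±y|/√2) = 5.12132 > 1 ⇒ ∉ W
candidate 3: n = (0, 0, -1, 1) → π⊥ ≈ (+0.70711, +1.70711); max(|x|,|y|,|x±y|/√2) = 1.70711 > 1 ⇒ ∉ W
candidate 4: n = (1, 1, 0, 1) → π⊥ ≈ (+1.00000, +1.41421); max(|x|,|y|,|x±y|/√2) = 1.70711 > 1 ⇒ ∉ W
candidate 5: n = (1, -1, 0, 0) → π⊥ ≈ (+1.70711, -0.70711); max(|x|,|y|,|x±y|/√2) = 1.70711 > 1 ⇒ ∉ W
candidate 6: n = (-3, 2, 3, -2) → π⊥ ≈ (-5.82843, -3.00000); max(|x|,|y|,|x±y|/√2) = 6.24264 > 1 ⇒ ∉ W
candidate 7: n = (-1, 0, 1, 1) → π⊥ ≈ (-0.29289, -0.29289); max(|x|,|y|,|x±y|/√2) = 0.41421 ≤ 1 ⇒ ∈ W
candidate 8: n = (-1, 1, -1, -1) → π⊥ ≈ (-2.41421, +1.00000); max(|x|,|y|,|x±y|/√2) = 2.41421 > 1 ⇒ ∉ W
candidate 9: n = (1, 3, -1, 1) → π⊥ ≈ (-0.41421, +3.82843); max(|x|,|y|,|x±y|/√2) = 3.82843 > 1 ⇒ ∉ W

7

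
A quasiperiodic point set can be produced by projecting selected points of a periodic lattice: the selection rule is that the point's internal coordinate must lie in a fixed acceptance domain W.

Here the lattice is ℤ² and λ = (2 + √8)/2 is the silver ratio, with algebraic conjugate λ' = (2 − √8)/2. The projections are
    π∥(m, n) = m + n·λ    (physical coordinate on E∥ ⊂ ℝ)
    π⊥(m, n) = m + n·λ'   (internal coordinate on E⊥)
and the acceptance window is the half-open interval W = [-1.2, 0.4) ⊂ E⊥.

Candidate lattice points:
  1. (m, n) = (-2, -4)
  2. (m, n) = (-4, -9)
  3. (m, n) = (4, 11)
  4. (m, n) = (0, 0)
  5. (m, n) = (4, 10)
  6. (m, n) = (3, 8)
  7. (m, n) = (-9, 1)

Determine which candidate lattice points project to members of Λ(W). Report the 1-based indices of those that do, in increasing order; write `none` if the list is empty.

λ' = (2−√8)/2 ≈ -0.41421.
[1] lift (-2,-4): star map gives -0.34315; window check -1.2 ≤ -0.34315 < 0.4 is true → IN Λ
[2] lift (-4,-9): star map gives -0.27208; window check -1.2 ≤ -0.27208 < 0.4 is true → IN Λ
[3] lift (4,11): star map gives -0.55635; window check -1.2 ≤ -0.55635 < 0.4 is true → IN Λ
[4] lift (0,0): star map gives 0.00000; window check -1.2 ≤ 0.00000 < 0.4 is true → IN Λ
[5] lift (4,10): star map gives -0.14214; window check -1.2 ≤ -0.14214 < 0.4 is true → IN Λ
[6] lift (3,8): star map gives -0.31371; window check -1.2 ≤ -0.31371 < 0.4 is true → IN Λ
[7] lift (-9,1): star map gives -9.41421; window check -1.2 ≤ -9.41421 < 0.4 is false → out

1, 2, 3, 4, 5, 6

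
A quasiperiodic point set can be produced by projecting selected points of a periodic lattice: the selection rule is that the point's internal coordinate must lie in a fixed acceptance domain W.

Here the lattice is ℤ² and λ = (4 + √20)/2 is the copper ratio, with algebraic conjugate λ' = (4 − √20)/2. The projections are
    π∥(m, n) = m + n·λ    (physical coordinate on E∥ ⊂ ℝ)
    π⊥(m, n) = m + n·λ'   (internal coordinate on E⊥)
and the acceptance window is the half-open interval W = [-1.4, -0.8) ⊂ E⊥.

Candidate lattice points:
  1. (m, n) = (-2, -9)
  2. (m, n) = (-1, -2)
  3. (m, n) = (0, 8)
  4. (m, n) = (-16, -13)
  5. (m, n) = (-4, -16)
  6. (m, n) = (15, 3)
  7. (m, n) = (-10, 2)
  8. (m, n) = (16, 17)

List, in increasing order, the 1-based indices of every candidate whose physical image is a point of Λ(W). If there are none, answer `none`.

none

Numerically λ ≈ 4.2361 and λ' = −1/λ ≈ -0.2361.
candidate 1: (m,n)=(-2,-9) → π∥ = -2-9·λ ≈ -40.1246, π⊥ = -2-9·λ' ≈ 0.1246 ∉ [-1.4, -0.8) ⇒ out
candidate 2: (m,n)=(-1,-2) → π∥ = -1-2·λ ≈ -9.4721, π⊥ = -1-2·λ' ≈ -0.5279 ∉ [-1.4, -0.8) ⇒ out
candidate 3: (m,n)=(0,8) → π∥ = 0+8·λ ≈ 33.8885, π⊥ = 0+8·λ' ≈ -1.8885 ∉ [-1.4, -0.8) ⇒ out
candidate 4: (m,n)=(-16,-13) → π∥ = -16-13·λ ≈ -71.0689, π⊥ = -16-13·λ' ≈ -12.9311 ∉ [-1.4, -0.8) ⇒ out
candidate 5: (m,n)=(-4,-16) → π∥ = -4-16·λ ≈ -71.7771, π⊥ = -4-16·λ' ≈ -0.2229 ∉ [-1.4, -0.8) ⇒ out
candidate 6: (m,n)=(15,3) → π∥ = 15+3·λ ≈ 27.7082, π⊥ = 15+3·λ' ≈ 14.2918 ∉ [-1.4, -0.8) ⇒ out
candidate 7: (m,n)=(-10,2) → π∥ = -10+2·λ ≈ -1.5279, π⊥ = -10+2·λ' ≈ -10.4721 ∉ [-1.4, -0.8) ⇒ out
candidate 8: (m,n)=(16,17) → π∥ = 16+17·λ ≈ 88.0132, π⊥ = 16+17·λ' ≈ 11.9868 ∉ [-1.4, -0.8) ⇒ out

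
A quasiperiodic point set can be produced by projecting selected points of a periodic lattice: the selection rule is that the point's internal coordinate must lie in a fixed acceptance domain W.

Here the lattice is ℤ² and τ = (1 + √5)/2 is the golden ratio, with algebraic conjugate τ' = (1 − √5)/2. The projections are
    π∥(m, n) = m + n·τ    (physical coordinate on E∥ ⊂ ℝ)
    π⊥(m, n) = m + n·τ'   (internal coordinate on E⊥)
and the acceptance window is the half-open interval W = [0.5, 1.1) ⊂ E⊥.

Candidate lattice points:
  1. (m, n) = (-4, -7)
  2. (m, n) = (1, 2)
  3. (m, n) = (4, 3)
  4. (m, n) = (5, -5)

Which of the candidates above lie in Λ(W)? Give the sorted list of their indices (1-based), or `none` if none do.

Numerically τ ≈ 1.61803 and τ' = −1/τ ≈ -0.61803.
candidate 1: (m,n)=(-4,-7) → π∥ = -4-7·τ ≈ -15.32624, π⊥ = -4-7·τ' ≈ 0.32624 ∉ [0.5, 1.1) ⇒ out
candidate 2: (m,n)=(1,2) → π∥ = 1+2·τ ≈ 4.23607, π⊥ = 1+2·τ' ≈ -0.23607 ∉ [0.5, 1.1) ⇒ out
candidate 3: (m,n)=(4,3) → π∥ = 4+3·τ ≈ 8.85410, π⊥ = 4+3·τ' ≈ 2.14590 ∉ [0.5, 1.1) ⇒ out
candidate 4: (m,n)=(5,-5) → π∥ = 5-5·τ ≈ -3.09017, π⊥ = 5-5·τ' ≈ 8.09017 ∉ [0.5, 1.1) ⇒ out

none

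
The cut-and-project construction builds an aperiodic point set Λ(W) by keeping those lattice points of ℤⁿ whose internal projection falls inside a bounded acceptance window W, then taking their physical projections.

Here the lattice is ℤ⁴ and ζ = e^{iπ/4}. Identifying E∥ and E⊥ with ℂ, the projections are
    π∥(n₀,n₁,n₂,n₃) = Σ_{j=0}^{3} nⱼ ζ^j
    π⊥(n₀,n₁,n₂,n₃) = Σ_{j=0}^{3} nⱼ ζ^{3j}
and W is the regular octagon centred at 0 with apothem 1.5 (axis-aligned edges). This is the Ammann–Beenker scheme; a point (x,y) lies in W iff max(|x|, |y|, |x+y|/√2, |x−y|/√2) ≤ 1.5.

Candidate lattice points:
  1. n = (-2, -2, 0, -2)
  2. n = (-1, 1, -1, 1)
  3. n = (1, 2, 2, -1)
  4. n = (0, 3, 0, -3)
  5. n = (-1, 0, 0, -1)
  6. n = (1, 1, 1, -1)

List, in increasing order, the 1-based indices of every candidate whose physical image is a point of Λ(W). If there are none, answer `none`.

6

π⊥(n) = n₀ + n₁ζ³ + n₂ζ⁶ + n₃ζ⁹ where ζ = e^{iπ/4}.
candidate 1: n = (-2, -2, 0, -2) → π⊥ ≈ (-2.0000, -2.8284); max(|x|,|y|,|x±y|/√2) = 3.4142 > 1.5 ⇒ ∉ W
candidate 2: n = (-1, 1, -1, 1) → π⊥ ≈ (-1.0000, +2.4142); max(|x|,|y|,|x±y|/√2) = 2.4142 > 1.5 ⇒ ∉ W
candidate 3: n = (1, 2, 2, -1) → π⊥ ≈ (-1.1213, -1.2929); max(|x|,|y|,|x±y|/√2) = 1.7071 > 1.5 ⇒ ∉ W
candidate 4: n = (0, 3, 0, -3) → π⊥ ≈ (-4.2426, +0.0000); max(|x|,|y|,|x±y|/√2) = 4.2426 > 1.5 ⇒ ∉ W
candidate 5: n = (-1, 0, 0, -1) → π⊥ ≈ (-1.7071, -0.7071); max(|x|,|y|,|x±y|/√2) = 1.7071 > 1.5 ⇒ ∉ W
candidate 6: n = (1, 1, 1, -1) → π⊥ ≈ (-0.4142, -1.0000); max(|x|,|y|,|x±y|/√2) = 1.0000 ≤ 1.5 ⇒ ∈ W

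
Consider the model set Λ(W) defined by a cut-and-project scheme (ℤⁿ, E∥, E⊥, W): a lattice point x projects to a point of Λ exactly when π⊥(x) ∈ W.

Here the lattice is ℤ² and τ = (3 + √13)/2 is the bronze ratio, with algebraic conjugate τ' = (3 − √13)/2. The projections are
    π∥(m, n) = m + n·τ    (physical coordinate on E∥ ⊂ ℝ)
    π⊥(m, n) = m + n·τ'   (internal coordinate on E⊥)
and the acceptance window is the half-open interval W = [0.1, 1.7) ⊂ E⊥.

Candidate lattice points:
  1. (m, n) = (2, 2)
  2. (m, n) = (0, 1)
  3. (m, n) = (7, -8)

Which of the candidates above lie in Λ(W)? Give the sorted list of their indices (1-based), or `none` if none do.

1

τ' = (3−√13)/2 ≈ -0.3028.
candidate 1: (m,n)=(2,2) → π∥ = 2+2·τ ≈ 8.6056, π⊥ = 2+2·τ' ≈ 1.3944 ∈ [0.1, 1.7) ⇒ IN Λ
candidate 2: (m,n)=(0,1) → π∥ = 0+1·τ ≈ 3.3028, π⊥ = 0+1·τ' ≈ -0.3028 ∉ [0.1, 1.7) ⇒ out
candidate 3: (m,n)=(7,-8) → π∥ = 7-8·τ ≈ -19.4222, π⊥ = 7-8·τ' ≈ 9.4222 ∉ [0.1, 1.7) ⇒ out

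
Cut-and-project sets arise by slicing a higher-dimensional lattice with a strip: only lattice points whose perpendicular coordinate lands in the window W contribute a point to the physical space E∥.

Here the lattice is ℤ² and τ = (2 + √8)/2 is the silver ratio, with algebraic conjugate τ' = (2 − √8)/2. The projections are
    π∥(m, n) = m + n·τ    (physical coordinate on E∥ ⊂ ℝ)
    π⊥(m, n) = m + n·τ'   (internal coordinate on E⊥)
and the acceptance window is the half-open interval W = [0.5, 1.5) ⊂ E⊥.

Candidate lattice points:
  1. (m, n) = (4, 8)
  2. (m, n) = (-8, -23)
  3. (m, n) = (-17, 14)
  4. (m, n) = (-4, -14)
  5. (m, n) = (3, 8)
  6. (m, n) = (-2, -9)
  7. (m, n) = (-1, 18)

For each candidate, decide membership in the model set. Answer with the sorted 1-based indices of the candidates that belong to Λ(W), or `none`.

τ' = (2−√8)/2 ≈ -0.4142.
candidate 1: (m,n)=(4,8) → π∥ = 4+8·τ ≈ 23.3137, π⊥ = 4+8·τ' ≈ 0.6863 ∈ [0.5, 1.5) ⇒ IN Λ
candidate 2: (m,n)=(-8,-23) → π∥ = -8-23·τ ≈ -63.5269, π⊥ = -8-23·τ' ≈ 1.5269 ∉ [0.5, 1.5) ⇒ out
candidate 3: (m,n)=(-17,14) → π∥ = -17+14·τ ≈ 16.7990, π⊥ = -17+14·τ' ≈ -22.7990 ∉ [0.5, 1.5) ⇒ out
candidate 4: (m,n)=(-4,-14) → π∥ = -4-14·τ ≈ -37.7990, π⊥ = -4-14·τ' ≈ 1.7990 ∉ [0.5, 1.5) ⇒ out
candidate 5: (m,n)=(3,8) → π∥ = 3+8·τ ≈ 22.3137, π⊥ = 3+8·τ' ≈ -0.3137 ∉ [0.5, 1.5) ⇒ out
candidate 6: (m,n)=(-2,-9) → π∥ = -2-9·τ ≈ -23.7279, π⊥ = -2-9·τ' ≈ 1.7279 ∉ [0.5, 1.5) ⇒ out
candidate 7: (m,n)=(-1,18) → π∥ = -1+18·τ ≈ 42.4558, π⊥ = -1+18·τ' ≈ -8.4558 ∉ [0.5, 1.5) ⇒ out

1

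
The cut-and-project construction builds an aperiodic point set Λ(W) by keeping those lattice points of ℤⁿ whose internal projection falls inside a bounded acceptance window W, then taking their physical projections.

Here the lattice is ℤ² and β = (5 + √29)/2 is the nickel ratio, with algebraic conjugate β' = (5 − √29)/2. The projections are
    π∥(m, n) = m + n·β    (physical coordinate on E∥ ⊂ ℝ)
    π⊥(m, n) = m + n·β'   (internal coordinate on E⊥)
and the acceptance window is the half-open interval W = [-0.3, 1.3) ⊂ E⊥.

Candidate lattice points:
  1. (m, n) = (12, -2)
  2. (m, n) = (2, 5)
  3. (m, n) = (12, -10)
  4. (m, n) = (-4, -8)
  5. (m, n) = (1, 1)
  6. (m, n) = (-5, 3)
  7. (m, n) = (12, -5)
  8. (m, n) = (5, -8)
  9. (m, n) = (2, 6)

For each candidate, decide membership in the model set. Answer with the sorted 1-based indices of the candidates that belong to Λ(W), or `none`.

Numerically β ≈ 5.1926 and β' = −1/β ≈ -0.1926.
candidate 1: (m,n)=(12,-2) → π∥ = 12-2·β ≈ 1.6148, π⊥ = 12-2·β' ≈ 12.3852 ∉ [-0.3, 1.3) ⇒ out
candidate 2: (m,n)=(2,5) → π∥ = 2+5·β ≈ 27.9629, π⊥ = 2+5·β' ≈ 1.0371 ∈ [-0.3, 1.3) ⇒ IN Λ
candidate 3: (m,n)=(12,-10) → π∥ = 12-10·β ≈ -39.9258, π⊥ = 12-10·β' ≈ 13.9258 ∉ [-0.3, 1.3) ⇒ out
candidate 4: (m,n)=(-4,-8) → π∥ = -4-8·β ≈ -45.5407, π⊥ = -4-8·β' ≈ -2.4593 ∉ [-0.3, 1.3) ⇒ out
candidate 5: (m,n)=(1,1) → π∥ = 1+1·β ≈ 6.1926, π⊥ = 1+1·β' ≈ 0.8074 ∈ [-0.3, 1.3) ⇒ IN Λ
candidate 6: (m,n)=(-5,3) → π∥ = -5+3·β ≈ 10.5777, π⊥ = -5+3·β' ≈ -5.5777 ∉ [-0.3, 1.3) ⇒ out
candidate 7: (m,n)=(12,-5) → π∥ = 12-5·β ≈ -13.9629, π⊥ = 12-5·β' ≈ 12.9629 ∉ [-0.3, 1.3) ⇒ out
candidate 8: (m,n)=(5,-8) → π∥ = 5-8·β ≈ -36.5407, π⊥ = 5-8·β' ≈ 6.5407 ∉ [-0.3, 1.3) ⇒ out
candidate 9: (m,n)=(2,6) → π∥ = 2+6·β ≈ 33.1555, π⊥ = 2+6·β' ≈ 0.8445 ∈ [-0.3, 1.3) ⇒ IN Λ

2, 5, 9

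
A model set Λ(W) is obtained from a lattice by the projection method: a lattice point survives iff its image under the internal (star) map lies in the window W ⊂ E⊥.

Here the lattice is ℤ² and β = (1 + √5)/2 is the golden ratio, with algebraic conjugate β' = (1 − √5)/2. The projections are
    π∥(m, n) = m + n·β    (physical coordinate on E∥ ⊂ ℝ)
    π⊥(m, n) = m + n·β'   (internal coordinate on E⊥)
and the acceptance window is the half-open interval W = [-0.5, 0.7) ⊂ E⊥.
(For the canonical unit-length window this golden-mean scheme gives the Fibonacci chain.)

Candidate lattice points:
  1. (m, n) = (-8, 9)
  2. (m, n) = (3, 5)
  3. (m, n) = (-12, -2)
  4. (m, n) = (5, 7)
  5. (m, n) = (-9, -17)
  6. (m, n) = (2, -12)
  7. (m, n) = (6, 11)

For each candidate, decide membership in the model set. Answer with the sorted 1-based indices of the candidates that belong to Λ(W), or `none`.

2, 4

β' = (1−√5)/2 ≈ -0.6180.
[1] lift (-8,9): star map gives -13.5623; window check -0.5 ≤ -13.5623 < 0.7 is false → out
[2] lift (3,5): star map gives -0.0902; window check -0.5 ≤ -0.0902 < 0.7 is true → IN Λ
[3] lift (-12,-2): star map gives -10.7639; window check -0.5 ≤ -10.7639 < 0.7 is false → out
[4] lift (5,7): star map gives 0.6738; window check -0.5 ≤ 0.6738 < 0.7 is true → IN Λ
[5] lift (-9,-17): star map gives 1.5066; window check -0.5 ≤ 1.5066 < 0.7 is false → out
[6] lift (2,-12): star map gives 9.4164; window check -0.5 ≤ 9.4164 < 0.7 is false → out
[7] lift (6,11): star map gives -0.7984; window check -0.5 ≤ -0.7984 < 0.7 is false → out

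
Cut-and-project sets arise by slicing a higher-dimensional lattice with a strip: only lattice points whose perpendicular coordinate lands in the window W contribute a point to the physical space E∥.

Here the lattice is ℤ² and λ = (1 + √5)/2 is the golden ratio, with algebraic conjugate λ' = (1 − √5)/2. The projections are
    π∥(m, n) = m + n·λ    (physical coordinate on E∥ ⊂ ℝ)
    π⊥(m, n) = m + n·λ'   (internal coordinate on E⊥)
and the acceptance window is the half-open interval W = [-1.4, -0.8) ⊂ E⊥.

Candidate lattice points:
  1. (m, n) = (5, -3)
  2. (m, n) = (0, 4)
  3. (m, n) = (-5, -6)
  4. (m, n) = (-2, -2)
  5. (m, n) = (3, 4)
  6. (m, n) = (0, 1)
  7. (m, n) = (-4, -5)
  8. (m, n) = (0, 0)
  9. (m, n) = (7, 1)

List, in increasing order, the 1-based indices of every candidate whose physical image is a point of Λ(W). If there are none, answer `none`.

3, 7

λ' = (1−√5)/2 ≈ -0.6180.
[1] lift (5,-3): star map gives 6.8541; window check -1.4 ≤ 6.8541 < -0.8 is false → out
[2] lift (0,4): star map gives -2.4721; window check -1.4 ≤ -2.4721 < -0.8 is false → out
[3] lift (-5,-6): star map gives -1.2918; window check -1.4 ≤ -1.2918 < -0.8 is true → IN Λ
[4] lift (-2,-2): star map gives -0.7639; window check -1.4 ≤ -0.7639 < -0.8 is false → out
[5] lift (3,4): star map gives 0.5279; window check -1.4 ≤ 0.5279 < -0.8 is false → out
[6] lift (0,1): star map gives -0.6180; window check -1.4 ≤ -0.6180 < -0.8 is false → out
[7] lift (-4,-5): star map gives -0.9098; window check -1.4 ≤ -0.9098 < -0.8 is true → IN Λ
[8] lift (0,0): star map gives 0.0000; window check -1.4 ≤ 0.0000 < -0.8 is false → out
[9] lift (7,1): star map gives 6.3820; window check -1.4 ≤ 6.3820 < -0.8 is false → out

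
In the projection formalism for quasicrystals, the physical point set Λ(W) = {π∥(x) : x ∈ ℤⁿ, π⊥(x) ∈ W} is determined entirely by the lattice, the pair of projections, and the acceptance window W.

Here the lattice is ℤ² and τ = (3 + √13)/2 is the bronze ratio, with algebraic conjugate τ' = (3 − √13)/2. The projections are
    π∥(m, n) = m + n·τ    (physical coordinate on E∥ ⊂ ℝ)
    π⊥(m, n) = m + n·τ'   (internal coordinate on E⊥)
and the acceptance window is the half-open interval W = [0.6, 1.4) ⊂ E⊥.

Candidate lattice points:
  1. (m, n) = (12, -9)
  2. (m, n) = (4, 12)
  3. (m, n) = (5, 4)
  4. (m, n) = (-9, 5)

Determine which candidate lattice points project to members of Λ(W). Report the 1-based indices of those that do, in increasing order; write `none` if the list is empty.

none

τ' = (3−√13)/2 ≈ -0.30278.
[1] lift (12,-9): star map gives 14.72498; window check 0.6 ≤ 14.72498 < 1.4 is false → out
[2] lift (4,12): star map gives 0.36669; window check 0.6 ≤ 0.36669 < 1.4 is false → out
[3] lift (5,4): star map gives 3.78890; window check 0.6 ≤ 3.78890 < 1.4 is false → out
[4] lift (-9,5): star map gives -10.51388; window check 0.6 ≤ -10.51388 < 1.4 is false → out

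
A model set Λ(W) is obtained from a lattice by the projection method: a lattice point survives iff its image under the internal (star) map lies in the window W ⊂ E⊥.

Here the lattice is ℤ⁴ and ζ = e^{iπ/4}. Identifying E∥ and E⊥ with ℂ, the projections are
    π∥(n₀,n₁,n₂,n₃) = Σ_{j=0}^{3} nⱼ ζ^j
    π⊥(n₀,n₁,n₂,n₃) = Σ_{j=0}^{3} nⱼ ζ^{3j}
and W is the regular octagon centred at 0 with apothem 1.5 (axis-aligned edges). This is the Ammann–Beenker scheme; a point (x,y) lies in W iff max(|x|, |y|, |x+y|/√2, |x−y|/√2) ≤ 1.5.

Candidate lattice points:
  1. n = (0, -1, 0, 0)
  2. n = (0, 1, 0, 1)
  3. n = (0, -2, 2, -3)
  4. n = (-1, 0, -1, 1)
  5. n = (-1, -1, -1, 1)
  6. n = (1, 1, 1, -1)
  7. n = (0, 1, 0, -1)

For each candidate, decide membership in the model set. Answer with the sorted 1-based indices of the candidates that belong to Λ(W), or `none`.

With ζ = e^{iπ/4} the internal vectors are ζ^0,ζ^3,ζ^6,ζ^9.
candidate 1: n = (0, -1, 0, 0) → π⊥ ≈ (+0.707107, -0.707107); max(|x|,|y|,|x±y|/√2) = 1.000000 ≤ 1.5 ⇒ ∈ W
candidate 2: n = (0, 1, 0, 1) → π⊥ ≈ (+0.000000, +1.414214); max(|x|,|y|,|x±y|/√2) = 1.414214 ≤ 1.5 ⇒ ∈ W
candidate 3: n = (0, -2, 2, -3) → π⊥ ≈ (-0.707107, -5.535534); max(|x|,|y|,|x±y|/√2) = 5.535534 > 1.5 ⇒ ∉ W
candidate 4: n = (-1, 0, -1, 1) → π⊥ ≈ (-0.292893, +1.707107); max(|x|,|y|,|x±y|/√2) = 1.707107 > 1.5 ⇒ ∉ W
candidate 5: n = (-1, -1, -1, 1) → π⊥ ≈ (+0.414214, +1.000000); max(|x|,|y|,|x±y|/√2) = 1.000000 ≤ 1.5 ⇒ ∈ W
candidate 6: n = (1, 1, 1, -1) → π⊥ ≈ (-0.414214, -1.000000); max(|x|,|y|,|x±y|/√2) = 1.000000 ≤ 1.5 ⇒ ∈ W
candidate 7: n = (0, 1, 0, -1) → π⊥ ≈ (-1.414214, +0.000000); max(|x|,|y|,|x±y|/√2) = 1.414214 ≤ 1.5 ⇒ ∈ W

1, 2, 5, 6, 7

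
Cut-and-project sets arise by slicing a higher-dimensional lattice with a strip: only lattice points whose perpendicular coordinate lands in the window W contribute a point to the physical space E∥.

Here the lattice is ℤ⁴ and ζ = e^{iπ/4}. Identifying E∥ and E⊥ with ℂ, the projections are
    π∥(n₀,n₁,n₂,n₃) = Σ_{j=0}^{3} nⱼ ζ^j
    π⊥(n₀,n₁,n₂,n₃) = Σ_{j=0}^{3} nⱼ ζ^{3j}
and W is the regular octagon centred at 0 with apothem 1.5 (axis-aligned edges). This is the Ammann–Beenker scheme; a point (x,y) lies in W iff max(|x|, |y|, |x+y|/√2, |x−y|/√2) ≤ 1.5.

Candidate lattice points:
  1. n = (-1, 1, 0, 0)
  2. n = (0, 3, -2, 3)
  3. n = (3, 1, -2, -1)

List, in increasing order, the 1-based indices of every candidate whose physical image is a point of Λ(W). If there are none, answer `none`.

Internal map: ζ^{3j} for j=0..3 gives (1,0), (−√2/2,√2/2), (0,−1), (√2/2,√2/2).
candidate 1: n = (-1, 1, 0, 0) → π⊥ ≈ (-1.707107, +0.707107); max(|x|,|y|,|x±y|/√2) = 1.707107 > 1.5 ⇒ ∉ W
candidate 2: n = (0, 3, -2, 3) → π⊥ ≈ (+0.000000, +6.242641); max(|x|,|y|,|x±y|/√2) = 6.242641 > 1.5 ⇒ ∉ W
candidate 3: n = (3, 1, -2, -1) → π⊥ ≈ (+1.585786, +2.000000); max(|x|,|y|,|x±y|/√2) = 2.535534 > 1.5 ⇒ ∉ W

none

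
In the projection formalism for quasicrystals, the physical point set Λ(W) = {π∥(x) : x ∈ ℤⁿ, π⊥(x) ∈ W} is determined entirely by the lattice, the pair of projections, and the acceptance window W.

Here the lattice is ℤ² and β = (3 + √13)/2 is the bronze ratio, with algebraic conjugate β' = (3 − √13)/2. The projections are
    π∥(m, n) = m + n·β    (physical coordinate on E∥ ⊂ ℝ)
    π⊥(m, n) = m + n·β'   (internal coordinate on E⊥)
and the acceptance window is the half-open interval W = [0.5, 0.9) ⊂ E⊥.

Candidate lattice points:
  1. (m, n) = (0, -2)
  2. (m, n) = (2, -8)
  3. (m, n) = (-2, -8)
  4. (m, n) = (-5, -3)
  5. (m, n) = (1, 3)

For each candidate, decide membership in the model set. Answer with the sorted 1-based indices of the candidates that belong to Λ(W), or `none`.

1

Numerically β ≈ 3.302776 and β' = −1/β ≈ -0.302776.
candidate 1: (m,n)=(0,-2) → π∥ = 0-2·β ≈ -6.605551, π⊥ = 0-2·β' ≈ 0.605551 ∈ [0.5, 0.9) ⇒ IN Λ
candidate 2: (m,n)=(2,-8) → π∥ = 2-8·β ≈ -24.422205, π⊥ = 2-8·β' ≈ 4.422205 ∉ [0.5, 0.9) ⇒ out
candidate 3: (m,n)=(-2,-8) → π∥ = -2-8·β ≈ -28.422205, π⊥ = -2-8·β' ≈ 0.422205 ∉ [0.5, 0.9) ⇒ out
candidate 4: (m,n)=(-5,-3) → π∥ = -5-3·β ≈ -14.908327, π⊥ = -5-3·β' ≈ -4.091673 ∉ [0.5, 0.9) ⇒ out
candidate 5: (m,n)=(1,3) → π∥ = 1+3·β ≈ 10.908327, π⊥ = 1+3·β' ≈ 0.091673 ∉ [0.5, 0.9) ⇒ out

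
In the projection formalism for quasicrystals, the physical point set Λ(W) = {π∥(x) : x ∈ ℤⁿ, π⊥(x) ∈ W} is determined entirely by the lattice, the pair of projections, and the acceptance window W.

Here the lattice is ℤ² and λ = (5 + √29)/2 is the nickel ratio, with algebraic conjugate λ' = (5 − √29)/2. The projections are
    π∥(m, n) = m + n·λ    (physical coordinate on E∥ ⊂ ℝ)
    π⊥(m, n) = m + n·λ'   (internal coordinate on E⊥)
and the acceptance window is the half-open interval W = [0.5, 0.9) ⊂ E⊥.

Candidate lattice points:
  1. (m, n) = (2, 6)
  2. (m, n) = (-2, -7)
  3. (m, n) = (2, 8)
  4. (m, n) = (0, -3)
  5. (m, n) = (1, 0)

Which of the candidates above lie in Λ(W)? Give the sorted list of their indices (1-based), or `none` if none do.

1, 4

λ' = (5−√29)/2 ≈ -0.19258.
candidate 1: (m,n)=(2,6) → π∥ = 2+6·λ ≈ 33.15549, π⊥ = 2+6·λ' ≈ 0.84451 ∈ [0.5, 0.9) ⇒ IN Λ
candidate 2: (m,n)=(-2,-7) → π∥ = -2-7·λ ≈ -38.34808, π⊥ = -2-7·λ' ≈ -0.65192 ∉ [0.5, 0.9) ⇒ out
candidate 3: (m,n)=(2,8) → π∥ = 2+8·λ ≈ 43.54066, π⊥ = 2+8·λ' ≈ 0.45934 ∉ [0.5, 0.9) ⇒ out
candidate 4: (m,n)=(0,-3) → π∥ = 0-3·λ ≈ -15.57775, π⊥ = 0-3·λ' ≈ 0.57775 ∈ [0.5, 0.9) ⇒ IN Λ
candidate 5: (m,n)=(1,0) → π∥ = 1+0·λ ≈ 1.00000, π⊥ = 1+0·λ' ≈ 1.00000 ∉ [0.5, 0.9) ⇒ out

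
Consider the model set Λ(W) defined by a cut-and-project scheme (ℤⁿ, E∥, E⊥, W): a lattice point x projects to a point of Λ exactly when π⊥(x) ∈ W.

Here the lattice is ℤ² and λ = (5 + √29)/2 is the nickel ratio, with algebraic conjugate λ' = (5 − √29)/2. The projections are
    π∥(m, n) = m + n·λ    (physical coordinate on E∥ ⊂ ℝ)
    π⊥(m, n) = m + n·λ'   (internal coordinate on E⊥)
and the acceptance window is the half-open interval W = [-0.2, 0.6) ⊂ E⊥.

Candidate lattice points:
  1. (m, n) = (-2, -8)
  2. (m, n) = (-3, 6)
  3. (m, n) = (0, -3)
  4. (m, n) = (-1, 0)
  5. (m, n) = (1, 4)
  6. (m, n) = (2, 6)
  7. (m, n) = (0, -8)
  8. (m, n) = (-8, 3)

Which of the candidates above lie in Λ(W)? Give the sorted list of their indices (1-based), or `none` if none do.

3, 5

λ' = (5−√29)/2 ≈ -0.1926.
[1] lift (-2,-8): star map gives -0.4593; window check -0.2 ≤ -0.4593 < 0.6 is false → out
[2] lift (-3,6): star map gives -4.1555; window check -0.2 ≤ -4.1555 < 0.6 is false → out
[3] lift (0,-3): star map gives 0.5777; window check -0.2 ≤ 0.5777 < 0.6 is true → IN Λ
[4] lift (-1,0): star map gives -1.0000; window check -0.2 ≤ -1.0000 < 0.6 is false → out
[5] lift (1,4): star map gives 0.2297; window check -0.2 ≤ 0.2297 < 0.6 is true → IN Λ
[6] lift (2,6): star map gives 0.8445; window check -0.2 ≤ 0.8445 < 0.6 is false → out
[7] lift (0,-8): star map gives 1.5407; window check -0.2 ≤ 1.5407 < 0.6 is false → out
[8] lift (-8,3): star map gives -8.5777; window check -0.2 ≤ -8.5777 < 0.6 is false → out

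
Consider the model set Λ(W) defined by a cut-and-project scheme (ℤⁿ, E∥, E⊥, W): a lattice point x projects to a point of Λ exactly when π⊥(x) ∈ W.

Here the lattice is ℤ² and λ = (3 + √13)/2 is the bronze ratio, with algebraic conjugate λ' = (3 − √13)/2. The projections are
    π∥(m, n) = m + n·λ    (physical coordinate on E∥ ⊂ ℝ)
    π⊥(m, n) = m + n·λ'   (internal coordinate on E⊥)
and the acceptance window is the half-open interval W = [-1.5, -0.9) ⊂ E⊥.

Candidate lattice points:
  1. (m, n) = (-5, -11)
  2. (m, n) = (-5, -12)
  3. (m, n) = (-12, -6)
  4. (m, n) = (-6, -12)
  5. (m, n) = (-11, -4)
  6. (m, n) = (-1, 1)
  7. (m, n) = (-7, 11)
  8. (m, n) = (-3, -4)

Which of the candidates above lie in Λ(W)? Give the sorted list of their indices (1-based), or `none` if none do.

2, 6

Compute λ' = (3−√13)/2 = -0.302776, so π⊥(m,n) = m -0.302776·n.
candidate 1: (m,n)=(-5,-11) → π∥ = -5-11·λ ≈ -41.330532, π⊥ = -5-11·λ' ≈ -1.669468 ∉ [-1.5, -0.9) ⇒ out
candidate 2: (m,n)=(-5,-12) → π∥ = -5-12·λ ≈ -44.633308, π⊥ = -5-12·λ' ≈ -1.366692 ∈ [-1.5, -0.9) ⇒ IN Λ
candidate 3: (m,n)=(-12,-6) → π∥ = -12-6·λ ≈ -31.816654, π⊥ = -12-6·λ' ≈ -10.183346 ∉ [-1.5, -0.9) ⇒ out
candidate 4: (m,n)=(-6,-12) → π∥ = -6-12·λ ≈ -45.633308, π⊥ = -6-12·λ' ≈ -2.366692 ∉ [-1.5, -0.9) ⇒ out
candidate 5: (m,n)=(-11,-4) → π∥ = -11-4·λ ≈ -24.211103, π⊥ = -11-4·λ' ≈ -9.788897 ∉ [-1.5, -0.9) ⇒ out
candidate 6: (m,n)=(-1,1) → π∥ = -1+1·λ ≈ 2.302776, π⊥ = -1+1·λ' ≈ -1.302776 ∈ [-1.5, -0.9) ⇒ IN Λ
candidate 7: (m,n)=(-7,11) → π∥ = -7+11·λ ≈ 29.330532, π⊥ = -7+11·λ' ≈ -10.330532 ∉ [-1.5, -0.9) ⇒ out
candidate 8: (m,n)=(-3,-4) → π∥ = -3-4·λ ≈ -16.211103, π⊥ = -3-4·λ' ≈ -1.788897 ∉ [-1.5, -0.9) ⇒ out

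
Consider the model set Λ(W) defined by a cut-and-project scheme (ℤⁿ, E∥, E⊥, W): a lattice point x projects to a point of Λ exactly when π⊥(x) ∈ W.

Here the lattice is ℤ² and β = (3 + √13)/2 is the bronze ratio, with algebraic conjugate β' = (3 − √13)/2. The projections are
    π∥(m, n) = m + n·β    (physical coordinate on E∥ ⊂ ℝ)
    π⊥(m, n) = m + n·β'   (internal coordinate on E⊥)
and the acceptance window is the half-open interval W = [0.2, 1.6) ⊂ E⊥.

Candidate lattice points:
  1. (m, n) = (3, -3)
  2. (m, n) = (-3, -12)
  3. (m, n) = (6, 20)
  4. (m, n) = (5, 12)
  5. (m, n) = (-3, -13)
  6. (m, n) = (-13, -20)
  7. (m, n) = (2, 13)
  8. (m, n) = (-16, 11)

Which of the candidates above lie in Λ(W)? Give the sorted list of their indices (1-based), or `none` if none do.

2, 4, 5

Compute β' = (3−√13)/2 = -0.302776, so π⊥(m,n) = m -0.302776·n.
candidate 1: (m,n)=(3,-3) → π∥ = 3-3·β ≈ -6.908327, π⊥ = 3-3·β' ≈ 3.908327 ∉ [0.2, 1.6) ⇒ out
candidate 2: (m,n)=(-3,-12) → π∥ = -3-12·β ≈ -42.633308, π⊥ = -3-12·β' ≈ 0.633308 ∈ [0.2, 1.6) ⇒ IN Λ
candidate 3: (m,n)=(6,20) → π∥ = 6+20·β ≈ 72.055513, π⊥ = 6+20·β' ≈ -0.055513 ∉ [0.2, 1.6) ⇒ out
candidate 4: (m,n)=(5,12) → π∥ = 5+12·β ≈ 44.633308, π⊥ = 5+12·β' ≈ 1.366692 ∈ [0.2, 1.6) ⇒ IN Λ
candidate 5: (m,n)=(-3,-13) → π∥ = -3-13·β ≈ -45.936083, π⊥ = -3-13·β' ≈ 0.936083 ∈ [0.2, 1.6) ⇒ IN Λ
candidate 6: (m,n)=(-13,-20) → π∥ = -13-20·β ≈ -79.055513, π⊥ = -13-20·β' ≈ -6.944487 ∉ [0.2, 1.6) ⇒ out
candidate 7: (m,n)=(2,13) → π∥ = 2+13·β ≈ 44.936083, π⊥ = 2+13·β' ≈ -1.936083 ∉ [0.2, 1.6) ⇒ out
candidate 8: (m,n)=(-16,11) → π∥ = -16+11·β ≈ 20.330532, π⊥ = -16+11·β' ≈ -19.330532 ∉ [0.2, 1.6) ⇒ out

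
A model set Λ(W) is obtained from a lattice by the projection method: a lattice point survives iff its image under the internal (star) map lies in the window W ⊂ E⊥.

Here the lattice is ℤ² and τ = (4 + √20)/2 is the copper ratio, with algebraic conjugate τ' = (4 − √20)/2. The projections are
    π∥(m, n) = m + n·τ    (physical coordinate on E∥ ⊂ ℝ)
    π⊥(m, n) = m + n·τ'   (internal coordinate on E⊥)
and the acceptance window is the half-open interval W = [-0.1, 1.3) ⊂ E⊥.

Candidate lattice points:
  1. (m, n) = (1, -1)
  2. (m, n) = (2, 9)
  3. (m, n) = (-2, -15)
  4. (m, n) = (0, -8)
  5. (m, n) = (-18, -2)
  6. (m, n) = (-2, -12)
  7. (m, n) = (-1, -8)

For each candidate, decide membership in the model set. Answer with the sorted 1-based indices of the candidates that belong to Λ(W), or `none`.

1, 6, 7

Numerically τ ≈ 4.236068 and τ' = −1/τ ≈ -0.236068.
[1] lift (1,-1): star map gives 1.236068; window check -0.1 ≤ 1.236068 < 1.3 is true → IN Λ
[2] lift (2,9): star map gives -0.124612; window check -0.1 ≤ -0.124612 < 1.3 is false → out
[3] lift (-2,-15): star map gives 1.541020; window check -0.1 ≤ 1.541020 < 1.3 is false → out
[4] lift (0,-8): star map gives 1.888544; window check -0.1 ≤ 1.888544 < 1.3 is false → out
[5] lift (-18,-2): star map gives -17.527864; window check -0.1 ≤ -17.527864 < 1.3 is false → out
[6] lift (-2,-12): star map gives 0.832816; window check -0.1 ≤ 0.832816 < 1.3 is true → IN Λ
[7] lift (-1,-8): star map gives 0.888544; window check -0.1 ≤ 0.888544 < 1.3 is true → IN Λ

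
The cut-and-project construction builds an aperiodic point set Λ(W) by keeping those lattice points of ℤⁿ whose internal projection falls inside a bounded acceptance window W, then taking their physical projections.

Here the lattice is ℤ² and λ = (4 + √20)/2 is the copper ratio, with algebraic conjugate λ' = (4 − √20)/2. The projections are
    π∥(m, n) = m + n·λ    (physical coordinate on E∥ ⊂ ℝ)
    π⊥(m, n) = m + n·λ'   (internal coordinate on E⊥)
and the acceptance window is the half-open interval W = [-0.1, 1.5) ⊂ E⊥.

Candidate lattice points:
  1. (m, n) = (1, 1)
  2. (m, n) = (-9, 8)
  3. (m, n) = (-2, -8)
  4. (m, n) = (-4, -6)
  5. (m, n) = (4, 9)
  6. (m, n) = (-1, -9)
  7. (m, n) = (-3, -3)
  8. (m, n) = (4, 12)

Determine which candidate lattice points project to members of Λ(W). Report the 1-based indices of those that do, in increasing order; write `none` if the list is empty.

1, 6, 8

Compute λ' = (4−√20)/2 = -0.2361, so π⊥(m,n) = m -0.2361·n.
#1 (1,1): internal coord 1 + (1)·λ' = +0.7639; +0.7639 ∈ [-0.1, 1.5) → IN Λ
#2 (-9,8): internal coord -9 + (8)·λ' = -10.8885; -10.8885 ∉ [-0.1, 1.5) → out
#3 (-2,-8): internal coord -2 + (-8)·λ' = -0.1115; -0.1115 ∉ [-0.1, 1.5) → out
#4 (-4,-6): internal coord -4 + (-6)·λ' = -2.5836; -2.5836 ∉ [-0.1, 1.5) → out
#5 (4,9): internal coord 4 + (9)·λ' = +1.8754; +1.8754 ∉ [-0.1, 1.5) → out
#6 (-1,-9): internal coord -1 + (-9)·λ' = +1.1246; +1.1246 ∈ [-0.1, 1.5) → IN Λ
#7 (-3,-3): internal coord -3 + (-3)·λ' = -2.2918; -2.2918 ∉ [-0.1, 1.5) → out
#8 (4,12): internal coord 4 + (12)·λ' = +1.1672; +1.1672 ∈ [-0.1, 1.5) → IN Λ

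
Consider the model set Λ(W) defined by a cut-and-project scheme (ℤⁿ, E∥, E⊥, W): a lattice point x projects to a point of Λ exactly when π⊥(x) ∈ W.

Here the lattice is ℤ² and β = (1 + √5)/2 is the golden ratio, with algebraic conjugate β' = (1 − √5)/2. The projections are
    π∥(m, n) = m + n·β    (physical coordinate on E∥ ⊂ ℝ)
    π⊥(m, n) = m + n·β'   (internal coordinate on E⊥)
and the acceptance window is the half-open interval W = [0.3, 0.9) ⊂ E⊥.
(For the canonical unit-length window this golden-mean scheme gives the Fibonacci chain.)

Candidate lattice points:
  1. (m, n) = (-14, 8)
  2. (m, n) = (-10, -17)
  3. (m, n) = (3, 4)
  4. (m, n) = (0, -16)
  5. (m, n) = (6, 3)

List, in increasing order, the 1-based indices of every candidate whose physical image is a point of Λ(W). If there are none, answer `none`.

Numerically β ≈ 1.61803 and β' = −1/β ≈ -0.61803.
[1] lift (-14,8): star map gives -18.94427; window check 0.3 ≤ -18.94427 < 0.9 is false → out
[2] lift (-10,-17): star map gives 0.50658; window check 0.3 ≤ 0.50658 < 0.9 is true → IN Λ
[3] lift (3,4): star map gives 0.52786; window check 0.3 ≤ 0.52786 < 0.9 is true → IN Λ
[4] lift (0,-16): star map gives 9.88854; window check 0.3 ≤ 9.88854 < 0.9 is false → out
[5] lift (6,3): star map gives 4.14590; window check 0.3 ≤ 4.14590 < 0.9 is false → out

2, 3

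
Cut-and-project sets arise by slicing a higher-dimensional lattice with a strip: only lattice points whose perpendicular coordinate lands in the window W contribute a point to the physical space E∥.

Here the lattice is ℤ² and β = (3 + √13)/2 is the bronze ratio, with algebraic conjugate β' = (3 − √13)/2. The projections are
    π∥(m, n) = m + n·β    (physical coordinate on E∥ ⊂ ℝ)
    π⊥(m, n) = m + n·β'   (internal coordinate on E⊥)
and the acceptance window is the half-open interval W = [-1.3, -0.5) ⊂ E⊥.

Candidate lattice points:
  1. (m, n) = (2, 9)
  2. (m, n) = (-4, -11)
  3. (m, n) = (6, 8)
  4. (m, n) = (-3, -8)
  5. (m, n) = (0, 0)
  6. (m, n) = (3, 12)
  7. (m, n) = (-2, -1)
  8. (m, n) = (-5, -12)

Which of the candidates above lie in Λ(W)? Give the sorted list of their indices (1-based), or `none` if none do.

β' = (3−√13)/2 ≈ -0.30278.
candidate 1: (m,n)=(2,9) → π∥ = 2+9·β ≈ 31.72498, π⊥ = 2+9·β' ≈ -0.72498 ∈ [-1.3, -0.5) ⇒ IN Λ
candidate 2: (m,n)=(-4,-11) → π∥ = -4-11·β ≈ -40.33053, π⊥ = -4-11·β' ≈ -0.66947 ∈ [-1.3, -0.5) ⇒ IN Λ
candidate 3: (m,n)=(6,8) → π∥ = 6+8·β ≈ 32.42221, π⊥ = 6+8·β' ≈ 3.57779 ∉ [-1.3, -0.5) ⇒ out
candidate 4: (m,n)=(-3,-8) → π∥ = -3-8·β ≈ -29.42221, π⊥ = -3-8·β' ≈ -0.57779 ∈ [-1.3, -0.5) ⇒ IN Λ
candidate 5: (m,n)=(0,0) → π∥ = 0+0·β ≈ 0.00000, π⊥ = 0+0·β' ≈ 0.00000 ∉ [-1.3, -0.5) ⇒ out
candidate 6: (m,n)=(3,12) → π∥ = 3+12·β ≈ 42.63331, π⊥ = 3+12·β' ≈ -0.63331 ∈ [-1.3, -0.5) ⇒ IN Λ
candidate 7: (m,n)=(-2,-1) → π∥ = -2-1·β ≈ -5.30278, π⊥ = -2-1·β' ≈ -1.69722 ∉ [-1.3, -0.5) ⇒ out
candidate 8: (m,n)=(-5,-12) → π∥ = -5-12·β ≈ -44.63331, π⊥ = -5-12·β' ≈ -1.36669 ∉ [-1.3, -0.5) ⇒ out

1, 2, 4, 6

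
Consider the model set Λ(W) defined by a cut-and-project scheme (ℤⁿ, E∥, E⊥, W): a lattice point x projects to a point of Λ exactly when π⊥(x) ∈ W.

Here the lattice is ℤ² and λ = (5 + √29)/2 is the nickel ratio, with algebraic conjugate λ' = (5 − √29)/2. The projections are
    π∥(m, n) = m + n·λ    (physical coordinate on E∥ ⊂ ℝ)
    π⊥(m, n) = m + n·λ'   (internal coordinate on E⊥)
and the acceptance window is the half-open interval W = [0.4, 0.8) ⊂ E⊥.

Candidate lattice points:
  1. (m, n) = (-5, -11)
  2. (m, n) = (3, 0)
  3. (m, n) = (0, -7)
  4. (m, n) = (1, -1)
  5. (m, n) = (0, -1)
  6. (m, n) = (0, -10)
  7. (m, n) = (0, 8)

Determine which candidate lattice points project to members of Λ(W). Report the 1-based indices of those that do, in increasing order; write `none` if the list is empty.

none

Numerically λ ≈ 5.19258 and λ' = −1/λ ≈ -0.19258.
[1] lift (-5,-11): star map gives -2.88159; window check 0.4 ≤ -2.88159 < 0.8 is false → out
[2] lift (3,0): star map gives 3.00000; window check 0.4 ≤ 3.00000 < 0.8 is false → out
[3] lift (0,-7): star map gives 1.34808; window check 0.4 ≤ 1.34808 < 0.8 is false → out
[4] lift (1,-1): star map gives 1.19258; window check 0.4 ≤ 1.19258 < 0.8 is false → out
[5] lift (0,-1): star map gives 0.19258; window check 0.4 ≤ 0.19258 < 0.8 is false → out
[6] lift (0,-10): star map gives 1.92582; window check 0.4 ≤ 1.92582 < 0.8 is false → out
[7] lift (0,8): star map gives -1.54066; window check 0.4 ≤ -1.54066 < 0.8 is false → out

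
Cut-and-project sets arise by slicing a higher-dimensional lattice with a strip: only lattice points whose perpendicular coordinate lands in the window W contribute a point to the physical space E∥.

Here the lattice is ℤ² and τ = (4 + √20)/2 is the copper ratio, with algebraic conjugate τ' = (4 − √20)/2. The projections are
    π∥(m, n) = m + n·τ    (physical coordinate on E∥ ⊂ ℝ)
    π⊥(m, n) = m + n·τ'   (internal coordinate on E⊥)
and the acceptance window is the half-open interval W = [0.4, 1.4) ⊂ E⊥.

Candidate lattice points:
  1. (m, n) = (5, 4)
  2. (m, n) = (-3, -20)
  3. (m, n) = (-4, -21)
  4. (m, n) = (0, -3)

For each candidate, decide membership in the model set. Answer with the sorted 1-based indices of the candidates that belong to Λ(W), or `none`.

Numerically τ ≈ 4.236068 and τ' = −1/τ ≈ -0.236068.
[1] lift (5,4): star map gives 4.055728; window check 0.4 ≤ 4.055728 < 1.4 is false → out
[2] lift (-3,-20): star map gives 1.721360; window check 0.4 ≤ 1.721360 < 1.4 is false → out
[3] lift (-4,-21): star map gives 0.957428; window check 0.4 ≤ 0.957428 < 1.4 is true → IN Λ
[4] lift (0,-3): star map gives 0.708204; window check 0.4 ≤ 0.708204 < 1.4 is true → IN Λ

3, 4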